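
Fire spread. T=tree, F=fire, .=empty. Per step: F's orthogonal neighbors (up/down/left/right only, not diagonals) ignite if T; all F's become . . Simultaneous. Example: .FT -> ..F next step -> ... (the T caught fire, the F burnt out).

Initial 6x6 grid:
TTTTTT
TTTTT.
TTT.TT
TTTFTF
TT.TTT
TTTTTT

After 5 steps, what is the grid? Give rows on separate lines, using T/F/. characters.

Step 1: 5 trees catch fire, 2 burn out
  TTTTTT
  TTTTT.
  TTT.TF
  TTF.F.
  TT.FTF
  TTTTTT
Step 2: 6 trees catch fire, 5 burn out
  TTTTTT
  TTTTT.
  TTF.F.
  TF....
  TT..F.
  TTTFTF
Step 3: 7 trees catch fire, 6 burn out
  TTTTTT
  TTFTF.
  TF....
  F.....
  TF....
  TTF.F.
Step 4: 7 trees catch fire, 7 burn out
  TTFTFT
  TF.F..
  F.....
  ......
  F.....
  TF....
Step 5: 5 trees catch fire, 7 burn out
  TF.F.F
  F.....
  ......
  ......
  ......
  F.....

TF.F.F
F.....
......
......
......
F.....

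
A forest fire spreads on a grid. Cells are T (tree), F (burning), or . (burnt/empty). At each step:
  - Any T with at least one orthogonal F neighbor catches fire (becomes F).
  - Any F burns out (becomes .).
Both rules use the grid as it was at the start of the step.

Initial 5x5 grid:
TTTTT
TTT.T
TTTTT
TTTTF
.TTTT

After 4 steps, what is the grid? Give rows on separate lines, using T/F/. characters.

Step 1: 3 trees catch fire, 1 burn out
  TTTTT
  TTT.T
  TTTTF
  TTTF.
  .TTTF
Step 2: 4 trees catch fire, 3 burn out
  TTTTT
  TTT.F
  TTTF.
  TTF..
  .TTF.
Step 3: 4 trees catch fire, 4 burn out
  TTTTF
  TTT..
  TTF..
  TF...
  .TF..
Step 4: 5 trees catch fire, 4 burn out
  TTTF.
  TTF..
  TF...
  F....
  .F...

TTTF.
TTF..
TF...
F....
.F...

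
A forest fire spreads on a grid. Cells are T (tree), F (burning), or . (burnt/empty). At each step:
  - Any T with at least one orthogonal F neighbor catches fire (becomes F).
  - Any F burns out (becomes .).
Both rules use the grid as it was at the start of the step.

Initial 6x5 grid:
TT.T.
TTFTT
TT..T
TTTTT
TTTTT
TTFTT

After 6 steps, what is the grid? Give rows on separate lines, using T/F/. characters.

Step 1: 5 trees catch fire, 2 burn out
  TT.T.
  TF.FT
  TT..T
  TTTTT
  TTFTT
  TF.FT
Step 2: 10 trees catch fire, 5 burn out
  TF.F.
  F...F
  TF..T
  TTFTT
  TF.FT
  F...F
Step 3: 7 trees catch fire, 10 burn out
  F....
  .....
  F...F
  TF.FT
  F...F
  .....
Step 4: 2 trees catch fire, 7 burn out
  .....
  .....
  .....
  F...F
  .....
  .....
Step 5: 0 trees catch fire, 2 burn out
  .....
  .....
  .....
  .....
  .....
  .....
Step 6: 0 trees catch fire, 0 burn out
  .....
  .....
  .....
  .....
  .....
  .....

.....
.....
.....
.....
.....
.....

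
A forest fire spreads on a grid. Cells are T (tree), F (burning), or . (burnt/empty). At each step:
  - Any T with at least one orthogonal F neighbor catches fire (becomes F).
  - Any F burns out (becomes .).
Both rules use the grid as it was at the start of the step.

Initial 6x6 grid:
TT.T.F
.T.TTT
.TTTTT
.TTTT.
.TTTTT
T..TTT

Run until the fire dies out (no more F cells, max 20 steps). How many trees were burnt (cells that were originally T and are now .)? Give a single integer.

Step 1: +1 fires, +1 burnt (F count now 1)
Step 2: +2 fires, +1 burnt (F count now 2)
Step 3: +2 fires, +2 burnt (F count now 2)
Step 4: +3 fires, +2 burnt (F count now 3)
Step 5: +3 fires, +3 burnt (F count now 3)
Step 6: +5 fires, +3 burnt (F count now 5)
Step 7: +5 fires, +5 burnt (F count now 5)
Step 8: +2 fires, +5 burnt (F count now 2)
Step 9: +1 fires, +2 burnt (F count now 1)
Step 10: +0 fires, +1 burnt (F count now 0)
Fire out after step 10
Initially T: 25, now '.': 35
Total burnt (originally-T cells now '.'): 24

Answer: 24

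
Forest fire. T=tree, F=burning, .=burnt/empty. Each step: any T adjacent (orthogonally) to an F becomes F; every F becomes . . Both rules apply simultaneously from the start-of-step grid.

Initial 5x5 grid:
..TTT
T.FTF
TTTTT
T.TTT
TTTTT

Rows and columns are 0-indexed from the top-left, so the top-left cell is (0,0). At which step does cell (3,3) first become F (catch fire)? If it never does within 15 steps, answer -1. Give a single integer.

Step 1: cell (3,3)='T' (+5 fires, +2 burnt)
Step 2: cell (3,3)='T' (+5 fires, +5 burnt)
Step 3: cell (3,3)='F' (+4 fires, +5 burnt)
  -> target ignites at step 3
Step 4: cell (3,3)='.' (+4 fires, +4 burnt)
Step 5: cell (3,3)='.' (+1 fires, +4 burnt)
Step 6: cell (3,3)='.' (+0 fires, +1 burnt)
  fire out at step 6

3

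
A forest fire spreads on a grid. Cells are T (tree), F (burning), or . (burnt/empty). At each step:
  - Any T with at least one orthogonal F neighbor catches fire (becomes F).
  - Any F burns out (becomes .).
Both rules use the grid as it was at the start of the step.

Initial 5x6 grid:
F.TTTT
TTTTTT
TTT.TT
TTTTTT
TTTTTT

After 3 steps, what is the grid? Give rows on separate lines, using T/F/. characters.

Step 1: 1 trees catch fire, 1 burn out
  ..TTTT
  FTTTTT
  TTT.TT
  TTTTTT
  TTTTTT
Step 2: 2 trees catch fire, 1 burn out
  ..TTTT
  .FTTTT
  FTT.TT
  TTTTTT
  TTTTTT
Step 3: 3 trees catch fire, 2 burn out
  ..TTTT
  ..FTTT
  .FT.TT
  FTTTTT
  TTTTTT

..TTTT
..FTTT
.FT.TT
FTTTTT
TTTTTT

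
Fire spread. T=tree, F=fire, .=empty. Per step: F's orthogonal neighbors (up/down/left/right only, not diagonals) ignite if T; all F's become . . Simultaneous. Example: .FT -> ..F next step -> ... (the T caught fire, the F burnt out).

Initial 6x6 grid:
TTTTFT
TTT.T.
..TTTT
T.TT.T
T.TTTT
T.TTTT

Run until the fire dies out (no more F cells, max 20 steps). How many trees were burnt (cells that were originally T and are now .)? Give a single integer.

Step 1: +3 fires, +1 burnt (F count now 3)
Step 2: +2 fires, +3 burnt (F count now 2)
Step 3: +4 fires, +2 burnt (F count now 4)
Step 4: +5 fires, +4 burnt (F count now 5)
Step 5: +4 fires, +5 burnt (F count now 4)
Step 6: +4 fires, +4 burnt (F count now 4)
Step 7: +2 fires, +4 burnt (F count now 2)
Step 8: +0 fires, +2 burnt (F count now 0)
Fire out after step 8
Initially T: 27, now '.': 33
Total burnt (originally-T cells now '.'): 24

Answer: 24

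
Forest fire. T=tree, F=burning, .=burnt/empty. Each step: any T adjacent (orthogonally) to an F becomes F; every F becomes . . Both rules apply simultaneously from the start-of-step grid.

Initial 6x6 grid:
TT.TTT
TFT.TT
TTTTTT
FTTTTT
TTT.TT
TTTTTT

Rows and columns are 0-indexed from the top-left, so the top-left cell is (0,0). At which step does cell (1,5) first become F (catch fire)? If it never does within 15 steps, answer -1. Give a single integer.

Step 1: cell (1,5)='T' (+7 fires, +2 burnt)
Step 2: cell (1,5)='T' (+5 fires, +7 burnt)
Step 3: cell (1,5)='T' (+4 fires, +5 burnt)
Step 4: cell (1,5)='T' (+3 fires, +4 burnt)
Step 5: cell (1,5)='T' (+5 fires, +3 burnt)
Step 6: cell (1,5)='F' (+4 fires, +5 burnt)
  -> target ignites at step 6
Step 7: cell (1,5)='.' (+3 fires, +4 burnt)
Step 8: cell (1,5)='.' (+0 fires, +3 burnt)
  fire out at step 8

6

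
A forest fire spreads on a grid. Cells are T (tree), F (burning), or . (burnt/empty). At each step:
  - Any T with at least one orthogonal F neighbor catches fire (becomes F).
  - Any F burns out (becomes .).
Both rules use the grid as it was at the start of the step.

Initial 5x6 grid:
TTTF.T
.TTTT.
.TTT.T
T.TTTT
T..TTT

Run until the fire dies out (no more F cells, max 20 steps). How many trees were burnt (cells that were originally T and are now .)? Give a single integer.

Answer: 18

Derivation:
Step 1: +2 fires, +1 burnt (F count now 2)
Step 2: +4 fires, +2 burnt (F count now 4)
Step 3: +4 fires, +4 burnt (F count now 4)
Step 4: +4 fires, +4 burnt (F count now 4)
Step 5: +2 fires, +4 burnt (F count now 2)
Step 6: +2 fires, +2 burnt (F count now 2)
Step 7: +0 fires, +2 burnt (F count now 0)
Fire out after step 7
Initially T: 21, now '.': 27
Total burnt (originally-T cells now '.'): 18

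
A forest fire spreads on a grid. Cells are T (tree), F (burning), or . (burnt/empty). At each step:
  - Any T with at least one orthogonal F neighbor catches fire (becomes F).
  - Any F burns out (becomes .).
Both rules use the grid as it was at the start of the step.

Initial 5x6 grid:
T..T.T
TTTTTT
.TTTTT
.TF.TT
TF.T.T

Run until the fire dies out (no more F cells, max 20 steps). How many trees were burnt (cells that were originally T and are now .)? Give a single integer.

Step 1: +3 fires, +2 burnt (F count now 3)
Step 2: +3 fires, +3 burnt (F count now 3)
Step 3: +3 fires, +3 burnt (F count now 3)
Step 4: +5 fires, +3 burnt (F count now 5)
Step 5: +3 fires, +5 burnt (F count now 3)
Step 6: +2 fires, +3 burnt (F count now 2)
Step 7: +0 fires, +2 burnt (F count now 0)
Fire out after step 7
Initially T: 20, now '.': 29
Total burnt (originally-T cells now '.'): 19

Answer: 19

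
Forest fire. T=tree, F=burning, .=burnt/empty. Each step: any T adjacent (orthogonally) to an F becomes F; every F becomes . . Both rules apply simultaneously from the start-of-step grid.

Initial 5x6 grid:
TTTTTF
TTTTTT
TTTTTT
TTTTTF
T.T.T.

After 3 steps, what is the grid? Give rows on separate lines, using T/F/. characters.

Step 1: 4 trees catch fire, 2 burn out
  TTTTF.
  TTTTTF
  TTTTTF
  TTTTF.
  T.T.T.
Step 2: 5 trees catch fire, 4 burn out
  TTTF..
  TTTTF.
  TTTTF.
  TTTF..
  T.T.F.
Step 3: 4 trees catch fire, 5 burn out
  TTF...
  TTTF..
  TTTF..
  TTF...
  T.T...

TTF...
TTTF..
TTTF..
TTF...
T.T...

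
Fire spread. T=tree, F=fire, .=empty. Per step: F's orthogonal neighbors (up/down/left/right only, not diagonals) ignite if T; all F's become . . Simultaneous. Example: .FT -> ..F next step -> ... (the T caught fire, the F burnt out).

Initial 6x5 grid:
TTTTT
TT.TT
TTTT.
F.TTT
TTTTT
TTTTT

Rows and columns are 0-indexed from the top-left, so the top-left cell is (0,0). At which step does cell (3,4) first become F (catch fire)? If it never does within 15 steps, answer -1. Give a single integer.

Step 1: cell (3,4)='T' (+2 fires, +1 burnt)
Step 2: cell (3,4)='T' (+4 fires, +2 burnt)
Step 3: cell (3,4)='T' (+5 fires, +4 burnt)
Step 4: cell (3,4)='T' (+5 fires, +5 burnt)
Step 5: cell (3,4)='T' (+5 fires, +5 burnt)
Step 6: cell (3,4)='F' (+4 fires, +5 burnt)
  -> target ignites at step 6
Step 7: cell (3,4)='.' (+1 fires, +4 burnt)
Step 8: cell (3,4)='.' (+0 fires, +1 burnt)
  fire out at step 8

6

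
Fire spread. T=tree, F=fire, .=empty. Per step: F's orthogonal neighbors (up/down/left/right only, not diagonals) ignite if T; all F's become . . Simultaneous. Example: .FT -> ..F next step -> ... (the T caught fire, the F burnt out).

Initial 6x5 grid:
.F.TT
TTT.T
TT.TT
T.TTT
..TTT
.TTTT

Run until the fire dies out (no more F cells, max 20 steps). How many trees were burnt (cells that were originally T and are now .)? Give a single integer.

Answer: 6

Derivation:
Step 1: +1 fires, +1 burnt (F count now 1)
Step 2: +3 fires, +1 burnt (F count now 3)
Step 3: +1 fires, +3 burnt (F count now 1)
Step 4: +1 fires, +1 burnt (F count now 1)
Step 5: +0 fires, +1 burnt (F count now 0)
Fire out after step 5
Initially T: 21, now '.': 15
Total burnt (originally-T cells now '.'): 6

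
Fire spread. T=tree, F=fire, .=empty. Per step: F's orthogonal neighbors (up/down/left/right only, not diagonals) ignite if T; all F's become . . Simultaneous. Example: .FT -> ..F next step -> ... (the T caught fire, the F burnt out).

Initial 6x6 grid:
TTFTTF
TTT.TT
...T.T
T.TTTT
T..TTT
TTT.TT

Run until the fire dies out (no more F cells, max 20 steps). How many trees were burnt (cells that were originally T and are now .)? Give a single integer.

Answer: 20

Derivation:
Step 1: +5 fires, +2 burnt (F count now 5)
Step 2: +4 fires, +5 burnt (F count now 4)
Step 3: +2 fires, +4 burnt (F count now 2)
Step 4: +2 fires, +2 burnt (F count now 2)
Step 5: +3 fires, +2 burnt (F count now 3)
Step 6: +4 fires, +3 burnt (F count now 4)
Step 7: +0 fires, +4 burnt (F count now 0)
Fire out after step 7
Initially T: 25, now '.': 31
Total burnt (originally-T cells now '.'): 20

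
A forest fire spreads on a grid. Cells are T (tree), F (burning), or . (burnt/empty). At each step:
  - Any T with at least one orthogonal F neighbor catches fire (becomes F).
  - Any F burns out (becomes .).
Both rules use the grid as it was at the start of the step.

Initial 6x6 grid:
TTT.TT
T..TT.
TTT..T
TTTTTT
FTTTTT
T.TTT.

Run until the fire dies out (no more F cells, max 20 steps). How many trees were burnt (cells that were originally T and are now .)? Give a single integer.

Step 1: +3 fires, +1 burnt (F count now 3)
Step 2: +3 fires, +3 burnt (F count now 3)
Step 3: +5 fires, +3 burnt (F count now 5)
Step 4: +5 fires, +5 burnt (F count now 5)
Step 5: +4 fires, +5 burnt (F count now 4)
Step 6: +2 fires, +4 burnt (F count now 2)
Step 7: +1 fires, +2 burnt (F count now 1)
Step 8: +0 fires, +1 burnt (F count now 0)
Fire out after step 8
Initially T: 27, now '.': 32
Total burnt (originally-T cells now '.'): 23

Answer: 23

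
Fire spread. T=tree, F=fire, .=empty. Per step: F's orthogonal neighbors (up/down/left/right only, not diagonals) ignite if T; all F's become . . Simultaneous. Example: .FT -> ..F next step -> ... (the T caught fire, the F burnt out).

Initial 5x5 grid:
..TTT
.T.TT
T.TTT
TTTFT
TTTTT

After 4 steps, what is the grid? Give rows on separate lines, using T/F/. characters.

Step 1: 4 trees catch fire, 1 burn out
  ..TTT
  .T.TT
  T.TFT
  TTF.F
  TTTFT
Step 2: 6 trees catch fire, 4 burn out
  ..TTT
  .T.FT
  T.F.F
  TF...
  TTF.F
Step 3: 4 trees catch fire, 6 burn out
  ..TFT
  .T..F
  T....
  F....
  TF...
Step 4: 4 trees catch fire, 4 burn out
  ..F.F
  .T...
  F....
  .....
  F....

..F.F
.T...
F....
.....
F....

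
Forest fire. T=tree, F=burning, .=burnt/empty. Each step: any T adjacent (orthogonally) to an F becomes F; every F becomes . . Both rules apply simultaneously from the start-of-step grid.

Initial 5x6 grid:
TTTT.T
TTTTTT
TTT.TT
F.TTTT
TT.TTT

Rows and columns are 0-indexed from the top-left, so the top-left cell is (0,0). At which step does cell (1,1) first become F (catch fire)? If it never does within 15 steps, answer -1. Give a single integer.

Step 1: cell (1,1)='T' (+2 fires, +1 burnt)
Step 2: cell (1,1)='T' (+3 fires, +2 burnt)
Step 3: cell (1,1)='F' (+3 fires, +3 burnt)
  -> target ignites at step 3
Step 4: cell (1,1)='.' (+3 fires, +3 burnt)
Step 5: cell (1,1)='.' (+3 fires, +3 burnt)
Step 6: cell (1,1)='.' (+4 fires, +3 burnt)
Step 7: cell (1,1)='.' (+4 fires, +4 burnt)
Step 8: cell (1,1)='.' (+3 fires, +4 burnt)
Step 9: cell (1,1)='.' (+0 fires, +3 burnt)
  fire out at step 9

3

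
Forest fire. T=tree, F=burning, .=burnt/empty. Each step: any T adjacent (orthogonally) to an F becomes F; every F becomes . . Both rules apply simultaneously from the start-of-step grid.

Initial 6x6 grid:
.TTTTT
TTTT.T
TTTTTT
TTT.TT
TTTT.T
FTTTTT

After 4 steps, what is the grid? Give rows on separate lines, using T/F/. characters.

Step 1: 2 trees catch fire, 1 burn out
  .TTTTT
  TTTT.T
  TTTTTT
  TTT.TT
  FTTT.T
  .FTTTT
Step 2: 3 trees catch fire, 2 burn out
  .TTTTT
  TTTT.T
  TTTTTT
  FTT.TT
  .FTT.T
  ..FTTT
Step 3: 4 trees catch fire, 3 burn out
  .TTTTT
  TTTT.T
  FTTTTT
  .FT.TT
  ..FT.T
  ...FTT
Step 4: 5 trees catch fire, 4 burn out
  .TTTTT
  FTTT.T
  .FTTTT
  ..F.TT
  ...F.T
  ....FT

.TTTTT
FTTT.T
.FTTTT
..F.TT
...F.T
....FT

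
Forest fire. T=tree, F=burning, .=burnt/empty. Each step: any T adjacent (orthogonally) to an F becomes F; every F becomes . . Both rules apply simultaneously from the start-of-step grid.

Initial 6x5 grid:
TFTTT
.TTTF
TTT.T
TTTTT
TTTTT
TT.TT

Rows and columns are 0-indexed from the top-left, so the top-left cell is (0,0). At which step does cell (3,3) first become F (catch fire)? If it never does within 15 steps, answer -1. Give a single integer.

Step 1: cell (3,3)='T' (+6 fires, +2 burnt)
Step 2: cell (3,3)='T' (+4 fires, +6 burnt)
Step 3: cell (3,3)='F' (+5 fires, +4 burnt)
  -> target ignites at step 3
Step 4: cell (3,3)='.' (+5 fires, +5 burnt)
Step 5: cell (3,3)='.' (+4 fires, +5 burnt)
Step 6: cell (3,3)='.' (+1 fires, +4 burnt)
Step 7: cell (3,3)='.' (+0 fires, +1 burnt)
  fire out at step 7

3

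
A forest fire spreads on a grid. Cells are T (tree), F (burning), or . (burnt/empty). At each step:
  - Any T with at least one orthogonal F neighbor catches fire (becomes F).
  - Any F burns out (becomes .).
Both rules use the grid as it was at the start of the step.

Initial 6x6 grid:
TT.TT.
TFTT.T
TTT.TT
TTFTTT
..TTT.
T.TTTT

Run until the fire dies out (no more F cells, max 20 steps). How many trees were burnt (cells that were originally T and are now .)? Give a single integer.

Step 1: +8 fires, +2 burnt (F count now 8)
Step 2: +7 fires, +8 burnt (F count now 7)
Step 3: +5 fires, +7 burnt (F count now 5)
Step 4: +3 fires, +5 burnt (F count now 3)
Step 5: +2 fires, +3 burnt (F count now 2)
Step 6: +0 fires, +2 burnt (F count now 0)
Fire out after step 6
Initially T: 26, now '.': 35
Total burnt (originally-T cells now '.'): 25

Answer: 25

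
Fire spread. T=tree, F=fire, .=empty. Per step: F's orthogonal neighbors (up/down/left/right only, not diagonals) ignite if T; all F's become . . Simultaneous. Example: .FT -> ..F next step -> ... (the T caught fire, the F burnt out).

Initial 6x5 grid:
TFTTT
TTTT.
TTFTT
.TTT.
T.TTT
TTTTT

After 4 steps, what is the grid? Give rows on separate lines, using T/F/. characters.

Step 1: 7 trees catch fire, 2 burn out
  F.FTT
  TFFT.
  TF.FT
  .TFT.
  T.TTT
  TTTTT
Step 2: 8 trees catch fire, 7 burn out
  ...FT
  F..F.
  F...F
  .F.F.
  T.FTT
  TTTTT
Step 3: 3 trees catch fire, 8 burn out
  ....F
  .....
  .....
  .....
  T..FT
  TTFTT
Step 4: 3 trees catch fire, 3 burn out
  .....
  .....
  .....
  .....
  T...F
  TF.FT

.....
.....
.....
.....
T...F
TF.FT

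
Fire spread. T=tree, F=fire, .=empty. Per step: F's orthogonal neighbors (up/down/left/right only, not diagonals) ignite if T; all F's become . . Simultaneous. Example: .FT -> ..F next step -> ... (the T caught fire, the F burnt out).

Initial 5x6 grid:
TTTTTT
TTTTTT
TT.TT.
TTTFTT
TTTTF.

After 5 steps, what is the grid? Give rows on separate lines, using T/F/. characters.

Step 1: 4 trees catch fire, 2 burn out
  TTTTTT
  TTTTTT
  TT.FT.
  TTF.FT
  TTTF..
Step 2: 5 trees catch fire, 4 burn out
  TTTTTT
  TTTFTT
  TT..F.
  TF...F
  TTF...
Step 3: 6 trees catch fire, 5 burn out
  TTTFTT
  TTF.FT
  TF....
  F.....
  TF....
Step 4: 6 trees catch fire, 6 burn out
  TTF.FT
  TF...F
  F.....
  ......
  F.....
Step 5: 3 trees catch fire, 6 burn out
  TF...F
  F.....
  ......
  ......
  ......

TF...F
F.....
......
......
......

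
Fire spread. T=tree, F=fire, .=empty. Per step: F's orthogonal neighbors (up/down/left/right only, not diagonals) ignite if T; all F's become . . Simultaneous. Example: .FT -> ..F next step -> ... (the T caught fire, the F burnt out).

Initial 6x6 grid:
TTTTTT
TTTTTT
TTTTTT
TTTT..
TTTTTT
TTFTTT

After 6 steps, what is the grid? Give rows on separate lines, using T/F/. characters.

Step 1: 3 trees catch fire, 1 burn out
  TTTTTT
  TTTTTT
  TTTTTT
  TTTT..
  TTFTTT
  TF.FTT
Step 2: 5 trees catch fire, 3 burn out
  TTTTTT
  TTTTTT
  TTTTTT
  TTFT..
  TF.FTT
  F...FT
Step 3: 6 trees catch fire, 5 burn out
  TTTTTT
  TTTTTT
  TTFTTT
  TF.F..
  F...FT
  .....F
Step 4: 5 trees catch fire, 6 burn out
  TTTTTT
  TTFTTT
  TF.FTT
  F.....
  .....F
  ......
Step 5: 5 trees catch fire, 5 burn out
  TTFTTT
  TF.FTT
  F...FT
  ......
  ......
  ......
Step 6: 5 trees catch fire, 5 burn out
  TF.FTT
  F...FT
  .....F
  ......
  ......
  ......

TF.FTT
F...FT
.....F
......
......
......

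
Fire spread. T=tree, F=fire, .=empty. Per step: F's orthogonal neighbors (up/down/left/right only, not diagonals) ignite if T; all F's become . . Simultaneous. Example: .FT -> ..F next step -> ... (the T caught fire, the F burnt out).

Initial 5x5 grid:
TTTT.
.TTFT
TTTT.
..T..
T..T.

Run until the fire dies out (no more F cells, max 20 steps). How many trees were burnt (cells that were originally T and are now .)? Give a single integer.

Step 1: +4 fires, +1 burnt (F count now 4)
Step 2: +3 fires, +4 burnt (F count now 3)
Step 3: +3 fires, +3 burnt (F count now 3)
Step 4: +2 fires, +3 burnt (F count now 2)
Step 5: +0 fires, +2 burnt (F count now 0)
Fire out after step 5
Initially T: 14, now '.': 23
Total burnt (originally-T cells now '.'): 12

Answer: 12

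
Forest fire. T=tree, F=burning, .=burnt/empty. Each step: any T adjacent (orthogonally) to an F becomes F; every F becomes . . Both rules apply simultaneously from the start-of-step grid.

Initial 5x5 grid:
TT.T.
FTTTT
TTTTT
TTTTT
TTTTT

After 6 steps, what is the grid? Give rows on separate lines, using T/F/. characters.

Step 1: 3 trees catch fire, 1 burn out
  FT.T.
  .FTTT
  FTTTT
  TTTTT
  TTTTT
Step 2: 4 trees catch fire, 3 burn out
  .F.T.
  ..FTT
  .FTTT
  FTTTT
  TTTTT
Step 3: 4 trees catch fire, 4 burn out
  ...T.
  ...FT
  ..FTT
  .FTTT
  FTTTT
Step 4: 5 trees catch fire, 4 burn out
  ...F.
  ....F
  ...FT
  ..FTT
  .FTTT
Step 5: 3 trees catch fire, 5 burn out
  .....
  .....
  ....F
  ...FT
  ..FTT
Step 6: 2 trees catch fire, 3 burn out
  .....
  .....
  .....
  ....F
  ...FT

.....
.....
.....
....F
...FT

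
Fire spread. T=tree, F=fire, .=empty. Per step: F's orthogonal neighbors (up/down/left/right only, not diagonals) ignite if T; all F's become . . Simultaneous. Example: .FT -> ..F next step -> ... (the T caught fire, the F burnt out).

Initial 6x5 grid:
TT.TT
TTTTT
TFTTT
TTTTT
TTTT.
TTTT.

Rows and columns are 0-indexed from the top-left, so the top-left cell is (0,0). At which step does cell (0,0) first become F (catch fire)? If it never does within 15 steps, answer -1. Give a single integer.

Step 1: cell (0,0)='T' (+4 fires, +1 burnt)
Step 2: cell (0,0)='T' (+7 fires, +4 burnt)
Step 3: cell (0,0)='F' (+7 fires, +7 burnt)
  -> target ignites at step 3
Step 4: cell (0,0)='.' (+6 fires, +7 burnt)
Step 5: cell (0,0)='.' (+2 fires, +6 burnt)
Step 6: cell (0,0)='.' (+0 fires, +2 burnt)
  fire out at step 6

3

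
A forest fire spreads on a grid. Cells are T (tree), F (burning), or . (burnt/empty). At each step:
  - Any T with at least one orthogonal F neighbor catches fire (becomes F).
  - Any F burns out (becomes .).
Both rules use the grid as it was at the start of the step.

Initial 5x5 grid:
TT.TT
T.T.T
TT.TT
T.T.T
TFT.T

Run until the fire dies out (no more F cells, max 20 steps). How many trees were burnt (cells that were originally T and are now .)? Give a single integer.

Answer: 9

Derivation:
Step 1: +2 fires, +1 burnt (F count now 2)
Step 2: +2 fires, +2 burnt (F count now 2)
Step 3: +1 fires, +2 burnt (F count now 1)
Step 4: +2 fires, +1 burnt (F count now 2)
Step 5: +1 fires, +2 burnt (F count now 1)
Step 6: +1 fires, +1 burnt (F count now 1)
Step 7: +0 fires, +1 burnt (F count now 0)
Fire out after step 7
Initially T: 17, now '.': 17
Total burnt (originally-T cells now '.'): 9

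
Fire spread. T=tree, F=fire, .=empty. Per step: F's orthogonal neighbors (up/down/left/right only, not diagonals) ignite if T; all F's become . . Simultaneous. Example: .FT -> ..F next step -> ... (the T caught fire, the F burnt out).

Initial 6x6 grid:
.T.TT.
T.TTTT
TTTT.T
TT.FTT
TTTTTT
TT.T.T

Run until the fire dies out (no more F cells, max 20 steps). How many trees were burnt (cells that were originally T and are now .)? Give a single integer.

Answer: 26

Derivation:
Step 1: +3 fires, +1 burnt (F count now 3)
Step 2: +6 fires, +3 burnt (F count now 6)
Step 3: +7 fires, +6 burnt (F count now 7)
Step 4: +7 fires, +7 burnt (F count now 7)
Step 5: +3 fires, +7 burnt (F count now 3)
Step 6: +0 fires, +3 burnt (F count now 0)
Fire out after step 6
Initially T: 27, now '.': 35
Total burnt (originally-T cells now '.'): 26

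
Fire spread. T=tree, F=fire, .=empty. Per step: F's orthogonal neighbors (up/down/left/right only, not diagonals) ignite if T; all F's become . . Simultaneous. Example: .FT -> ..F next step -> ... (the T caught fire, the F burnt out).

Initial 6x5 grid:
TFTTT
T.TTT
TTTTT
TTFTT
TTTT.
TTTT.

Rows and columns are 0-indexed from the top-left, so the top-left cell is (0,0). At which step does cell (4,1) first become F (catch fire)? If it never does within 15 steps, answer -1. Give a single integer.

Step 1: cell (4,1)='T' (+6 fires, +2 burnt)
Step 2: cell (4,1)='F' (+10 fires, +6 burnt)
  -> target ignites at step 2
Step 3: cell (4,1)='.' (+7 fires, +10 burnt)
Step 4: cell (4,1)='.' (+2 fires, +7 burnt)
Step 5: cell (4,1)='.' (+0 fires, +2 burnt)
  fire out at step 5

2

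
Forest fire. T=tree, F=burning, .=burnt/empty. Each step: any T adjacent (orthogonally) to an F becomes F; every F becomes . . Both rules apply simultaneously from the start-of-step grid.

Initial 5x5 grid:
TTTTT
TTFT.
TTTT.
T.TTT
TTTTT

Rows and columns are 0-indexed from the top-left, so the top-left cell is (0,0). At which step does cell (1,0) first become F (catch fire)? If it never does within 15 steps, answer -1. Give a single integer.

Step 1: cell (1,0)='T' (+4 fires, +1 burnt)
Step 2: cell (1,0)='F' (+6 fires, +4 burnt)
  -> target ignites at step 2
Step 3: cell (1,0)='.' (+5 fires, +6 burnt)
Step 4: cell (1,0)='.' (+4 fires, +5 burnt)
Step 5: cell (1,0)='.' (+2 fires, +4 burnt)
Step 6: cell (1,0)='.' (+0 fires, +2 burnt)
  fire out at step 6

2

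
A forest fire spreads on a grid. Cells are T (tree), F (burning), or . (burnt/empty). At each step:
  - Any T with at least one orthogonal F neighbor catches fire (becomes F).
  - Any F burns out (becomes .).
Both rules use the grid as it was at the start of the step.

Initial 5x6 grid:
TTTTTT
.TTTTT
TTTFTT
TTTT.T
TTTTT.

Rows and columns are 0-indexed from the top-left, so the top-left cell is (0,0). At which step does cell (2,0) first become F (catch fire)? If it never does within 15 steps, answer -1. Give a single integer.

Step 1: cell (2,0)='T' (+4 fires, +1 burnt)
Step 2: cell (2,0)='T' (+7 fires, +4 burnt)
Step 3: cell (2,0)='F' (+9 fires, +7 burnt)
  -> target ignites at step 3
Step 4: cell (2,0)='.' (+4 fires, +9 burnt)
Step 5: cell (2,0)='.' (+2 fires, +4 burnt)
Step 6: cell (2,0)='.' (+0 fires, +2 burnt)
  fire out at step 6

3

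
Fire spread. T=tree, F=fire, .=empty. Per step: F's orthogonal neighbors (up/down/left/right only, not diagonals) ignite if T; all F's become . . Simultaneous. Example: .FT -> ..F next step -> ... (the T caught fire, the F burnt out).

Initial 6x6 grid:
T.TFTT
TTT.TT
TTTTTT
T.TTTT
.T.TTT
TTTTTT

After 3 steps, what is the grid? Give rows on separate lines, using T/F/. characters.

Step 1: 2 trees catch fire, 1 burn out
  T.F.FT
  TTT.TT
  TTTTTT
  T.TTTT
  .T.TTT
  TTTTTT
Step 2: 3 trees catch fire, 2 burn out
  T....F
  TTF.FT
  TTTTTT
  T.TTTT
  .T.TTT
  TTTTTT
Step 3: 4 trees catch fire, 3 burn out
  T.....
  TF...F
  TTFTFT
  T.TTTT
  .T.TTT
  TTTTTT

T.....
TF...F
TTFTFT
T.TTTT
.T.TTT
TTTTTT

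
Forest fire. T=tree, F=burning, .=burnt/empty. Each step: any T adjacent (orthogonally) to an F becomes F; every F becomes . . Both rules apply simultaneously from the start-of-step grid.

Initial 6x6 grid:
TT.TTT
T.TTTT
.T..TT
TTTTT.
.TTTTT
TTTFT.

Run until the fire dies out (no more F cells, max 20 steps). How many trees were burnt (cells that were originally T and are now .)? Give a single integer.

Answer: 24

Derivation:
Step 1: +3 fires, +1 burnt (F count now 3)
Step 2: +4 fires, +3 burnt (F count now 4)
Step 3: +5 fires, +4 burnt (F count now 5)
Step 4: +2 fires, +5 burnt (F count now 2)
Step 5: +4 fires, +2 burnt (F count now 4)
Step 6: +3 fires, +4 burnt (F count now 3)
Step 7: +3 fires, +3 burnt (F count now 3)
Step 8: +0 fires, +3 burnt (F count now 0)
Fire out after step 8
Initially T: 27, now '.': 33
Total burnt (originally-T cells now '.'): 24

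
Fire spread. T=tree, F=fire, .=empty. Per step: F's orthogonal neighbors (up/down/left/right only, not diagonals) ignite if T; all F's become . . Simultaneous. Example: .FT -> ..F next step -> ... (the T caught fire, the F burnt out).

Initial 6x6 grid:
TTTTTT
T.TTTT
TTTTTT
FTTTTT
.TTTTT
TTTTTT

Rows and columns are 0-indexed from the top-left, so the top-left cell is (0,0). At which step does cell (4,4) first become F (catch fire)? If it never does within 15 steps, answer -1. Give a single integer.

Step 1: cell (4,4)='T' (+2 fires, +1 burnt)
Step 2: cell (4,4)='T' (+4 fires, +2 burnt)
Step 3: cell (4,4)='T' (+5 fires, +4 burnt)
Step 4: cell (4,4)='T' (+7 fires, +5 burnt)
Step 5: cell (4,4)='F' (+6 fires, +7 burnt)
  -> target ignites at step 5
Step 6: cell (4,4)='.' (+5 fires, +6 burnt)
Step 7: cell (4,4)='.' (+3 fires, +5 burnt)
Step 8: cell (4,4)='.' (+1 fires, +3 burnt)
Step 9: cell (4,4)='.' (+0 fires, +1 burnt)
  fire out at step 9

5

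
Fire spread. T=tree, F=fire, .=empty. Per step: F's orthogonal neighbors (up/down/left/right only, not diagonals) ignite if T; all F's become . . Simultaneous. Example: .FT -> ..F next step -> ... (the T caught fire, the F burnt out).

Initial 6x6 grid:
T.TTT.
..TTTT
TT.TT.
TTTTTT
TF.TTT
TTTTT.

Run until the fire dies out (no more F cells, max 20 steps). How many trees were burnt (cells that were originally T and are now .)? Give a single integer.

Answer: 26

Derivation:
Step 1: +3 fires, +1 burnt (F count now 3)
Step 2: +5 fires, +3 burnt (F count now 5)
Step 3: +3 fires, +5 burnt (F count now 3)
Step 4: +4 fires, +3 burnt (F count now 4)
Step 5: +4 fires, +4 burnt (F count now 4)
Step 6: +4 fires, +4 burnt (F count now 4)
Step 7: +3 fires, +4 burnt (F count now 3)
Step 8: +0 fires, +3 burnt (F count now 0)
Fire out after step 8
Initially T: 27, now '.': 35
Total burnt (originally-T cells now '.'): 26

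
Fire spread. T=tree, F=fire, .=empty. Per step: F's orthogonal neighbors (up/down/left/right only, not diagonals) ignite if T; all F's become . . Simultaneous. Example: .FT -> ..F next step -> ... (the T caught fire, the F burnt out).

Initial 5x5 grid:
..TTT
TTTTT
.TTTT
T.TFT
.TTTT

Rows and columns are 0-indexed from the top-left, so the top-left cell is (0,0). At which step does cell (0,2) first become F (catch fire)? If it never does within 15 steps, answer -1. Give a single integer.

Step 1: cell (0,2)='T' (+4 fires, +1 burnt)
Step 2: cell (0,2)='T' (+5 fires, +4 burnt)
Step 3: cell (0,2)='T' (+5 fires, +5 burnt)
Step 4: cell (0,2)='F' (+3 fires, +5 burnt)
  -> target ignites at step 4
Step 5: cell (0,2)='.' (+1 fires, +3 burnt)
Step 6: cell (0,2)='.' (+0 fires, +1 burnt)
  fire out at step 6

4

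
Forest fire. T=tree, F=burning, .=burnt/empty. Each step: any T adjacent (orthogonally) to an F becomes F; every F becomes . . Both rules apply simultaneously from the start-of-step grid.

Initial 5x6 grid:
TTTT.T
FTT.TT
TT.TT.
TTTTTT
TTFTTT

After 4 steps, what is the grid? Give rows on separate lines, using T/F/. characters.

Step 1: 6 trees catch fire, 2 burn out
  FTTT.T
  .FT.TT
  FT.TT.
  TTFTTT
  TF.FTT
Step 2: 8 trees catch fire, 6 burn out
  .FTT.T
  ..F.TT
  .F.TT.
  FF.FTT
  F...FT
Step 3: 4 trees catch fire, 8 burn out
  ..FT.T
  ....TT
  ...FT.
  ....FT
  .....F
Step 4: 3 trees catch fire, 4 burn out
  ...F.T
  ....TT
  ....F.
  .....F
  ......

...F.T
....TT
....F.
.....F
......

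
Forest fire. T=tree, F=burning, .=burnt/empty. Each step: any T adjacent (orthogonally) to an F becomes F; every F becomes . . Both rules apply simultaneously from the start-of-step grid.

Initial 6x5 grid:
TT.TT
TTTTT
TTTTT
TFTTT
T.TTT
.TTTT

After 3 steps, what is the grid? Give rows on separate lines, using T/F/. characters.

Step 1: 3 trees catch fire, 1 burn out
  TT.TT
  TTTTT
  TFTTT
  F.FTT
  T.TTT
  .TTTT
Step 2: 6 trees catch fire, 3 burn out
  TT.TT
  TFTTT
  F.FTT
  ...FT
  F.FTT
  .TTTT
Step 3: 7 trees catch fire, 6 burn out
  TF.TT
  F.FTT
  ...FT
  ....F
  ...FT
  .TFTT

TF.TT
F.FTT
...FT
....F
...FT
.TFTT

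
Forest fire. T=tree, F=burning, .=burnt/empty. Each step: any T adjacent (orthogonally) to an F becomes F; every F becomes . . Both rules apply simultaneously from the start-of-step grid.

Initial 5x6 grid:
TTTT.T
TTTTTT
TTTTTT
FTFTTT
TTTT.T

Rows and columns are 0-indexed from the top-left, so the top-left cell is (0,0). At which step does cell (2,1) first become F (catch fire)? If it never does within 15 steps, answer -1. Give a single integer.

Step 1: cell (2,1)='T' (+6 fires, +2 burnt)
Step 2: cell (2,1)='F' (+7 fires, +6 burnt)
  -> target ignites at step 2
Step 3: cell (2,1)='.' (+6 fires, +7 burnt)
Step 4: cell (2,1)='.' (+5 fires, +6 burnt)
Step 5: cell (2,1)='.' (+1 fires, +5 burnt)
Step 6: cell (2,1)='.' (+1 fires, +1 burnt)
Step 7: cell (2,1)='.' (+0 fires, +1 burnt)
  fire out at step 7

2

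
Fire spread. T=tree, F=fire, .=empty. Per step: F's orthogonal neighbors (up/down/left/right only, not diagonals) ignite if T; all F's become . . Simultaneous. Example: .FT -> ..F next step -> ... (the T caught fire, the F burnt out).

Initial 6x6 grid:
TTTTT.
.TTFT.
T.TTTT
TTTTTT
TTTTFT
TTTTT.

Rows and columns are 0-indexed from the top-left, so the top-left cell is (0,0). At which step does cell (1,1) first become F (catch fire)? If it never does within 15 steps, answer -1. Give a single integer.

Step 1: cell (1,1)='T' (+8 fires, +2 burnt)
Step 2: cell (1,1)='F' (+9 fires, +8 burnt)
  -> target ignites at step 2
Step 3: cell (1,1)='.' (+5 fires, +9 burnt)
Step 4: cell (1,1)='.' (+4 fires, +5 burnt)
Step 5: cell (1,1)='.' (+2 fires, +4 burnt)
Step 6: cell (1,1)='.' (+1 fires, +2 burnt)
Step 7: cell (1,1)='.' (+0 fires, +1 burnt)
  fire out at step 7

2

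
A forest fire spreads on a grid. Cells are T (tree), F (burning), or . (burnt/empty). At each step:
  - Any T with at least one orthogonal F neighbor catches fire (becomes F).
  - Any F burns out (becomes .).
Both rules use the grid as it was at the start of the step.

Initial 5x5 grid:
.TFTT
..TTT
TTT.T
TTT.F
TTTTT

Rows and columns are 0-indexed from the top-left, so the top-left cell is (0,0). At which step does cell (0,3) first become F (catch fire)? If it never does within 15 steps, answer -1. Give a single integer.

Step 1: cell (0,3)='F' (+5 fires, +2 burnt)
  -> target ignites at step 1
Step 2: cell (0,3)='.' (+5 fires, +5 burnt)
Step 3: cell (0,3)='.' (+3 fires, +5 burnt)
Step 4: cell (0,3)='.' (+3 fires, +3 burnt)
Step 5: cell (0,3)='.' (+2 fires, +3 burnt)
Step 6: cell (0,3)='.' (+0 fires, +2 burnt)
  fire out at step 6

1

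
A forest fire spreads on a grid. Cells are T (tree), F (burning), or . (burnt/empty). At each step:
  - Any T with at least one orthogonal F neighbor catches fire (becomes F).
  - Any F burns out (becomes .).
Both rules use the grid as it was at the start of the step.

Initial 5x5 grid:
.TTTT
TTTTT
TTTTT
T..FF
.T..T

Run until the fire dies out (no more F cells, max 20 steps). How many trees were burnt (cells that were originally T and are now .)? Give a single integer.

Answer: 16

Derivation:
Step 1: +3 fires, +2 burnt (F count now 3)
Step 2: +3 fires, +3 burnt (F count now 3)
Step 3: +4 fires, +3 burnt (F count now 4)
Step 4: +3 fires, +4 burnt (F count now 3)
Step 5: +3 fires, +3 burnt (F count now 3)
Step 6: +0 fires, +3 burnt (F count now 0)
Fire out after step 6
Initially T: 17, now '.': 24
Total burnt (originally-T cells now '.'): 16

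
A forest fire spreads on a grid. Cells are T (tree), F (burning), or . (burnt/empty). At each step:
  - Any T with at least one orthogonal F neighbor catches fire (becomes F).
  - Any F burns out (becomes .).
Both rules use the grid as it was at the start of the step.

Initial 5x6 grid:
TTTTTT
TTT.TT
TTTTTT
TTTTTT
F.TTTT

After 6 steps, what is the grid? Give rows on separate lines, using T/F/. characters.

Step 1: 1 trees catch fire, 1 burn out
  TTTTTT
  TTT.TT
  TTTTTT
  FTTTTT
  ..TTTT
Step 2: 2 trees catch fire, 1 burn out
  TTTTTT
  TTT.TT
  FTTTTT
  .FTTTT
  ..TTTT
Step 3: 3 trees catch fire, 2 burn out
  TTTTTT
  FTT.TT
  .FTTTT
  ..FTTT
  ..TTTT
Step 4: 5 trees catch fire, 3 burn out
  FTTTTT
  .FT.TT
  ..FTTT
  ...FTT
  ..FTTT
Step 5: 5 trees catch fire, 5 burn out
  .FTTTT
  ..F.TT
  ...FTT
  ....FT
  ...FTT
Step 6: 4 trees catch fire, 5 burn out
  ..FTTT
  ....TT
  ....FT
  .....F
  ....FT

..FTTT
....TT
....FT
.....F
....FT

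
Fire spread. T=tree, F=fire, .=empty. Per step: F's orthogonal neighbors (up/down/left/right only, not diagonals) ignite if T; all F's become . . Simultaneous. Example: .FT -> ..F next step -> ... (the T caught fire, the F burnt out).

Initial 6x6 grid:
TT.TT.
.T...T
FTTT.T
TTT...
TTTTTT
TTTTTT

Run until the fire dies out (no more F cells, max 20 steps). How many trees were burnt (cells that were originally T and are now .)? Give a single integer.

Step 1: +2 fires, +1 burnt (F count now 2)
Step 2: +4 fires, +2 burnt (F count now 4)
Step 3: +5 fires, +4 burnt (F count now 5)
Step 4: +3 fires, +5 burnt (F count now 3)
Step 5: +2 fires, +3 burnt (F count now 2)
Step 6: +2 fires, +2 burnt (F count now 2)
Step 7: +2 fires, +2 burnt (F count now 2)
Step 8: +1 fires, +2 burnt (F count now 1)
Step 9: +0 fires, +1 burnt (F count now 0)
Fire out after step 9
Initially T: 25, now '.': 32
Total burnt (originally-T cells now '.'): 21

Answer: 21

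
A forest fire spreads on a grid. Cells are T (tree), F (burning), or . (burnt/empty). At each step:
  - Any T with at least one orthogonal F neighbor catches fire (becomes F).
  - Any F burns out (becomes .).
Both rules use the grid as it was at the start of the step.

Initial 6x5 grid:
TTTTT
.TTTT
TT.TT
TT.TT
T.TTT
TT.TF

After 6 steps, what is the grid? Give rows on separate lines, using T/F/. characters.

Step 1: 2 trees catch fire, 1 burn out
  TTTTT
  .TTTT
  TT.TT
  TT.TT
  T.TTF
  TT.F.
Step 2: 2 trees catch fire, 2 burn out
  TTTTT
  .TTTT
  TT.TT
  TT.TF
  T.TF.
  TT...
Step 3: 3 trees catch fire, 2 burn out
  TTTTT
  .TTTT
  TT.TF
  TT.F.
  T.F..
  TT...
Step 4: 2 trees catch fire, 3 burn out
  TTTTT
  .TTTF
  TT.F.
  TT...
  T....
  TT...
Step 5: 2 trees catch fire, 2 burn out
  TTTTF
  .TTF.
  TT...
  TT...
  T....
  TT...
Step 6: 2 trees catch fire, 2 burn out
  TTTF.
  .TF..
  TT...
  TT...
  T....
  TT...

TTTF.
.TF..
TT...
TT...
T....
TT...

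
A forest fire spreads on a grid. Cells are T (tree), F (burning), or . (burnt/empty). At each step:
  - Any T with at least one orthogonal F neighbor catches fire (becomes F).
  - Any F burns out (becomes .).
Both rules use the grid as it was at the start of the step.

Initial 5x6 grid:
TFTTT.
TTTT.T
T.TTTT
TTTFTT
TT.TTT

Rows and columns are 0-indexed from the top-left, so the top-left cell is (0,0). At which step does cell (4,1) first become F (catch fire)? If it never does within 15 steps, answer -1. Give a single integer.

Step 1: cell (4,1)='T' (+7 fires, +2 burnt)
Step 2: cell (4,1)='T' (+9 fires, +7 burnt)
Step 3: cell (4,1)='F' (+6 fires, +9 burnt)
  -> target ignites at step 3
Step 4: cell (4,1)='.' (+2 fires, +6 burnt)
Step 5: cell (4,1)='.' (+0 fires, +2 burnt)
  fire out at step 5

3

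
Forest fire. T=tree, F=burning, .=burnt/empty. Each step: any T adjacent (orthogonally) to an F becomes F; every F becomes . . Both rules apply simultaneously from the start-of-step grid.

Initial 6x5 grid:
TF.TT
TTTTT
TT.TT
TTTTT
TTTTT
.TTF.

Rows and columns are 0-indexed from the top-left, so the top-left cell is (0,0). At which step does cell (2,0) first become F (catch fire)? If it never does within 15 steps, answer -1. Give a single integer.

Step 1: cell (2,0)='T' (+4 fires, +2 burnt)
Step 2: cell (2,0)='T' (+7 fires, +4 burnt)
Step 3: cell (2,0)='F' (+7 fires, +7 burnt)
  -> target ignites at step 3
Step 4: cell (2,0)='.' (+5 fires, +7 burnt)
Step 5: cell (2,0)='.' (+1 fires, +5 burnt)
Step 6: cell (2,0)='.' (+0 fires, +1 burnt)
  fire out at step 6

3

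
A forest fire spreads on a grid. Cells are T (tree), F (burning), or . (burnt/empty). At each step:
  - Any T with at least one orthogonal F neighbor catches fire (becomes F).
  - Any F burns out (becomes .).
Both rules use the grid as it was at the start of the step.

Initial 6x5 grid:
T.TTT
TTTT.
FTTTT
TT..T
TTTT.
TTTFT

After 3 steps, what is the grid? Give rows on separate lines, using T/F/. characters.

Step 1: 6 trees catch fire, 2 burn out
  T.TTT
  FTTT.
  .FTTT
  FT..T
  TTTF.
  TTF.F
Step 2: 7 trees catch fire, 6 burn out
  F.TTT
  .FTT.
  ..FTT
  .F..T
  FTF..
  TF...
Step 3: 4 trees catch fire, 7 burn out
  ..TTT
  ..FT.
  ...FT
  ....T
  .F...
  F....

..TTT
..FT.
...FT
....T
.F...
F....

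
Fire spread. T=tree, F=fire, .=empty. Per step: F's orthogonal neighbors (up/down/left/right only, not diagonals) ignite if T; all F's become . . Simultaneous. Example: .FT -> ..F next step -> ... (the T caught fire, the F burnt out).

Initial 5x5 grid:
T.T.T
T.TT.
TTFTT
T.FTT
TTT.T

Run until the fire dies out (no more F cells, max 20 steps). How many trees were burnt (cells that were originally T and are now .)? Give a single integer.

Answer: 16

Derivation:
Step 1: +5 fires, +2 burnt (F count now 5)
Step 2: +6 fires, +5 burnt (F count now 6)
Step 3: +4 fires, +6 burnt (F count now 4)
Step 4: +1 fires, +4 burnt (F count now 1)
Step 5: +0 fires, +1 burnt (F count now 0)
Fire out after step 5
Initially T: 17, now '.': 24
Total burnt (originally-T cells now '.'): 16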